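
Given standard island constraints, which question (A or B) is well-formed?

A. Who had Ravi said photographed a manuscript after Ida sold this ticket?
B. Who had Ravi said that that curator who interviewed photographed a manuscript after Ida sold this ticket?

A

In B, the wh-phrase is extracted from inside a complex-NP island (relative clause) (introduced by "who"), which blocks movement.
In A, the extraction path crosses only that-complement boundaries, which are transparent.
So A is grammatical.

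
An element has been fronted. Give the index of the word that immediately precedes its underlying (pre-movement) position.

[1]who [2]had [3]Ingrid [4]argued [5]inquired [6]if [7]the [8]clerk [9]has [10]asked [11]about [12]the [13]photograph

4

The displaced element is "who" (word 1).
It is linked across 1 clause boundary (Ø).
It functions as the subject of "inquired", so the gap sits immediately after word 4 ("argued").
Base order: Ingrid had argued who inquired if the clerk has asked about the photograph.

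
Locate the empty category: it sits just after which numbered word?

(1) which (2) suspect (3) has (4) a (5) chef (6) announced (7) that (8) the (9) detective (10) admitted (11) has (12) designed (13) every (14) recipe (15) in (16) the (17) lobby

10

The displaced element is "which suspect" (word 2).
It is linked across 2 clause boundaries (that → Ø).
It functions as the subject of "designed", so the gap sits immediately after word 10 ("admitted").
Base order: A chef has announced that the detective admitted which suspect has designed every recipe in the lobby.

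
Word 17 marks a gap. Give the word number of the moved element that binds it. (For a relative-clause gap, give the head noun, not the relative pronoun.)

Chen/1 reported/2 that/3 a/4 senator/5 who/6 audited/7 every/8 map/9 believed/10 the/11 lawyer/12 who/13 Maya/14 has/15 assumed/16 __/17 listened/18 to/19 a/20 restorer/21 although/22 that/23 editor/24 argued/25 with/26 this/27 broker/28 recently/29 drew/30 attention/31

The gap at 17 is the subject of "listened", inside a relative clause.
The relative pronoun is "who" (word 13); it is bound by the head noun immediately before it.
Its filler is the head noun "lawyer", at word 12.

12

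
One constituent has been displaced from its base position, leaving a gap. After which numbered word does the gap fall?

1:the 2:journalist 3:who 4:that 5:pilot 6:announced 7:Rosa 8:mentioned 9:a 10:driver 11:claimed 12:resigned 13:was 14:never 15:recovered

11

The displaced element is "the journalist" (word 2).
It is linked across 3 clause boundaries (Ø → Ø → Ø).
It functions as the subject of "resigned", so the gap sits immediately after word 11 ("claimed").
Base order: That pilot announced Rosa mentioned a driver claimed that the journalist resigned.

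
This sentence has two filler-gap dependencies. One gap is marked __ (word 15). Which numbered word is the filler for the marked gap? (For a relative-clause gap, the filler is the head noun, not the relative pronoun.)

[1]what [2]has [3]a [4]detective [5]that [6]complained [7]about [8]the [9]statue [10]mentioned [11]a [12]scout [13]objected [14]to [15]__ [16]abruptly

1

The marked gap is the object of the preposition "to" of "objected".
Its filler is the fronted wh-phrase "what", at word 1.
(The other dependency links word 4 to a gap after word 5.)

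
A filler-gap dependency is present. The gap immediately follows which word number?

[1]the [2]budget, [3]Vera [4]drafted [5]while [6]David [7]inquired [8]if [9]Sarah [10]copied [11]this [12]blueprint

The displaced element is "the budget" (word 2).
It functions as the direct object of "drafted", so the gap sits immediately after word 4 ("drafted").
Base order: Vera drafted the budget while David inquired if Sarah copied this blueprint.

4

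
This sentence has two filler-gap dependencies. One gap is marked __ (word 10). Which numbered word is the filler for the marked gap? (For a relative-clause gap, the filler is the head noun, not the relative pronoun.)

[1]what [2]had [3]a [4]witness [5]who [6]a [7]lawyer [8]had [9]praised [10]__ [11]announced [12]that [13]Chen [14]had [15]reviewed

The marked gap is inside the relative clause, the direct object of "praised".
Its filler is the head noun "witness" (via "who"), at word 4.
(The other dependency links word 1 to a gap after word 15.)

4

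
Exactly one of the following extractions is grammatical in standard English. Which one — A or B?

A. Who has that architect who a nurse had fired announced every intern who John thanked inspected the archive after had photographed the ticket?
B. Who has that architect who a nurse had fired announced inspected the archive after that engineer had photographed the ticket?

In A, the wh-phrase is extracted from inside an adjunct island (introduced by "after"), which blocks movement.
In B, the extraction path crosses only that-complement boundaries, which are transparent.
So B is grammatical.

B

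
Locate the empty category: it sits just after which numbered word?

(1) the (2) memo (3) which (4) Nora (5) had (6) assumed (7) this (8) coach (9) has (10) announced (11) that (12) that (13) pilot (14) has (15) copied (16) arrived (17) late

The displaced element is "the memo" (word 2).
It is linked across 2 clause boundaries (Ø → that).
It functions as the direct object of "copied", so the gap sits immediately after word 15 ("copied").
Base order: Nora had assumed this coach has announced that that pilot has copied the memo.

15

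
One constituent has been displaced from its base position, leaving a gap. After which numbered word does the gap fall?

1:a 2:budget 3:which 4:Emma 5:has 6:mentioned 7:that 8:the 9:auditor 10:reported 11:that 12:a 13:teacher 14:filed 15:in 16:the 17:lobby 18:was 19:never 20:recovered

The displaced element is "a budget" (word 2).
It is linked across 2 clause boundaries (that → that).
It functions as the direct object of "filed", so the gap sits immediately after word 14 ("filed").
Base order: Emma has mentioned that the auditor reported that a teacher filed a budget in the lobby.

14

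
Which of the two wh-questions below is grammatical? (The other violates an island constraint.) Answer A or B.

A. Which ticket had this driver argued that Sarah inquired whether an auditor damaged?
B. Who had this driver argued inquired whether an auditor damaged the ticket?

B

In A, the wh-phrase is extracted from inside a wh-island (introduced by "whether"), which blocks movement.
In B, the extraction path crosses only that-complement boundaries, which are transparent.
So B is grammatical.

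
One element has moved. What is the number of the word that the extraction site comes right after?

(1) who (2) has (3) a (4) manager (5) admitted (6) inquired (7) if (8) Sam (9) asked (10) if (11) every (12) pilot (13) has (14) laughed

The displaced element is "who" (word 1).
It is linked across 1 clause boundary (Ø).
It functions as the subject of "inquired", so the gap sits immediately after word 5 ("admitted").
Base order: A manager has admitted who inquired if Sam asked if every pilot has laughed.

5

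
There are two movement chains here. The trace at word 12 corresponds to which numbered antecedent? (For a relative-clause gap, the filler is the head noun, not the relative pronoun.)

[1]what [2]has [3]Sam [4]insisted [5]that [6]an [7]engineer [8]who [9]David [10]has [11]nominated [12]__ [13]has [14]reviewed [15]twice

7

The marked gap is inside the relative clause, the direct object of "nominated".
Its filler is the head noun "engineer" (via "who"), at word 7.
(The other dependency links word 1 to a gap after word 14.)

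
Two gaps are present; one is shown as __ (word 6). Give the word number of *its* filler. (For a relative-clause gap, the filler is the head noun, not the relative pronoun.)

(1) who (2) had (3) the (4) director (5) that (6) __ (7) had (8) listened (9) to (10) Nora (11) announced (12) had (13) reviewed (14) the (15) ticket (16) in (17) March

4

The marked gap is inside the relative clause, the subject of "listened".
Its filler is the head noun "director" (via "that"), at word 4.
(The other dependency links word 1 to a gap after word 11.)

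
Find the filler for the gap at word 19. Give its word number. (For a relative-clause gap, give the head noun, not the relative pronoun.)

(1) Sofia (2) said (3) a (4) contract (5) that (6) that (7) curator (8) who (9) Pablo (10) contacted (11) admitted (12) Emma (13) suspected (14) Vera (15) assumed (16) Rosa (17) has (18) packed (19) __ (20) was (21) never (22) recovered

The gap at 19 is the object of "packed", inside a relative clause.
The relative pronoun is "that" (word 5); it is bound by the head noun immediately before it.
Its filler is the head noun "contract", at word 4.

4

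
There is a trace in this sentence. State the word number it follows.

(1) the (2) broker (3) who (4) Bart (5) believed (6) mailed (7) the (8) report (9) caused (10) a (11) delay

5

The displaced element is "the broker" (word 2).
It is linked across 1 clause boundary (Ø).
It functions as the subject of "mailed", so the gap sits immediately after word 5 ("believed").
Base order: Bart believed the broker mailed the report.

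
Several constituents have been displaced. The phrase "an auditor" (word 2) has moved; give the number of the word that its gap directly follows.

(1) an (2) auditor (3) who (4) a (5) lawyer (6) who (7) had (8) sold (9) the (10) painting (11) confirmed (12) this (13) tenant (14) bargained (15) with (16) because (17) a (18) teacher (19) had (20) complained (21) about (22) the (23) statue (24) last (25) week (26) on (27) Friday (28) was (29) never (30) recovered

The displaced element is "an auditor" (word 2).
It is linked across 1 clause boundary (Ø).
It functions as the object of the preposition "with" of "bargained", so the gap sits immediately after word 15 ("with").
Base order: A lawyer who had sold the painting confirmed this tenant bargained with an auditor because a teacher had complained about the statue last week on Friday.

15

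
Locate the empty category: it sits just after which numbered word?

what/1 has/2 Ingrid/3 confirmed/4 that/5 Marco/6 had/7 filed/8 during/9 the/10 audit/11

8

The displaced element is "what" (word 1).
It is linked across 1 clause boundary (that).
It functions as the direct object of "filed", so the gap sits immediately after word 8 ("filed").
Base order: Ingrid has confirmed that Marco had filed what during the audit.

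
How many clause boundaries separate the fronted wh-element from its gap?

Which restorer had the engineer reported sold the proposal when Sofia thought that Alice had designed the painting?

1

"which restorer" is extracted from the subject of "sold".
Boundaries crossed, outermost first: [Ø] — 1 in total.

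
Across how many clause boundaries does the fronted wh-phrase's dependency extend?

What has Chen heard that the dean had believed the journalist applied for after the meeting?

"what" is extracted from the PP object of "applied".
Boundaries crossed, outermost first: [that], [Ø] — 2 in total.

2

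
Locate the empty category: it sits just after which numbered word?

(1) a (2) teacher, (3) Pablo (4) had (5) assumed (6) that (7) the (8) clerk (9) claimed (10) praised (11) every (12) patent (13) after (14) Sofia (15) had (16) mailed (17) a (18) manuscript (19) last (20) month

9

The displaced element is "a teacher" (word 2).
It is linked across 2 clause boundaries (that → Ø).
It functions as the subject of "praised", so the gap sits immediately after word 9 ("claimed").
Base order: Pablo had assumed that the clerk claimed that a teacher praised every patent after Sofia had mailed a manuscript last month.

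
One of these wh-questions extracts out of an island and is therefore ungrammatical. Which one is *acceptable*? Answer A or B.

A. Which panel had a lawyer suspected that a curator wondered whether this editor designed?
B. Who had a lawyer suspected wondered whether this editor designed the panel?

In A, the wh-phrase is extracted from inside a wh-island (introduced by "whether"), which blocks movement.
In B, the extraction path crosses only that-complement boundaries, which are transparent.
So B is grammatical.

B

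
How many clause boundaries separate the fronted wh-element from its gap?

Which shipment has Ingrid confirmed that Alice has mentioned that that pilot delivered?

2

"which shipment" is extracted from the object of "delivered".
Boundaries crossed, outermost first: [that], [that] — 2 in total.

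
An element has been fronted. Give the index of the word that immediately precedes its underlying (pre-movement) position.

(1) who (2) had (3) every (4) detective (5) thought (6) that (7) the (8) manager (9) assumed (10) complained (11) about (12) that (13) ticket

The displaced element is "who" (word 1).
It is linked across 2 clause boundaries (that → Ø).
It functions as the subject of "complained", so the gap sits immediately after word 9 ("assumed").
Base order: Every detective had thought that the manager assumed who complained about that ticket.

9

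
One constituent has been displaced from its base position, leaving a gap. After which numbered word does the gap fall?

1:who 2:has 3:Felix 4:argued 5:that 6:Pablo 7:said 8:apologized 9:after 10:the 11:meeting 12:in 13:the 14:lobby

7

The displaced element is "who" (word 1).
It is linked across 2 clause boundaries (that → Ø).
It functions as the subject of "apologized", so the gap sits immediately after word 7 ("said").
Base order: Felix has argued that Pablo said who apologized after the meeting in the lobby.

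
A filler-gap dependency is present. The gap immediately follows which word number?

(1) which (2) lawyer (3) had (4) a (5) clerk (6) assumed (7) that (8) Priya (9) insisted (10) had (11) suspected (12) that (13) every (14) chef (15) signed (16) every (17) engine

The displaced element is "which lawyer" (word 2).
It is linked across 2 clause boundaries (that → Ø).
It functions as the subject of "suspected", so the gap sits immediately after word 9 ("insisted").
Base order: A clerk had assumed that Priya insisted that which lawyer had suspected that every chef signed every engine.

9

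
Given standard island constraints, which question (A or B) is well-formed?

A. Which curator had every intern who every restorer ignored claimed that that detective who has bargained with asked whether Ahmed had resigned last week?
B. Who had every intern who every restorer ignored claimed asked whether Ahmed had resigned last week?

In A, the wh-phrase is extracted from inside a complex-NP island (relative clause) (introduced by "who"), which blocks movement.
In B, the extraction path crosses only that-complement boundaries, which are transparent.
So B is grammatical.

B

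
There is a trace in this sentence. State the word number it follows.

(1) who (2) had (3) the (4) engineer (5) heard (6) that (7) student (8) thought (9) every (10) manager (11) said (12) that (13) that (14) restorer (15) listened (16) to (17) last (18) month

16

The displaced element is "who" (word 1).
It is linked across 3 clause boundaries (Ø → Ø → that).
It functions as the object of the preposition "to" of "listened", so the gap sits immediately after word 16 ("to").
Base order: The engineer had heard that student thought every manager said that that restorer listened to who last month.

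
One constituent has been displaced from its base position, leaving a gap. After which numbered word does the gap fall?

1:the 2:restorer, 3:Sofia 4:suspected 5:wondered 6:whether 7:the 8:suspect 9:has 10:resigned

4

The displaced element is "the restorer" (word 2).
It is linked across 1 clause boundary (Ø).
It functions as the subject of "wondered", so the gap sits immediately after word 4 ("suspected").
Base order: Sofia suspected the restorer wondered whether the suspect has resigned.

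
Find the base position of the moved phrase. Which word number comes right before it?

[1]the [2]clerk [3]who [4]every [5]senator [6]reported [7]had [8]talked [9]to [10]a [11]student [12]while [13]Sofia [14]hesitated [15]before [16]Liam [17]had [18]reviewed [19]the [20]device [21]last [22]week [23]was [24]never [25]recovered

The displaced element is "the clerk" (word 2).
It is linked across 1 clause boundary (Ø).
It functions as the subject of "talked", so the gap sits immediately after word 6 ("reported").
Base order: Every senator reported that the clerk had talked to a student while Sofia hesitated before Liam had reviewed the device last week.

6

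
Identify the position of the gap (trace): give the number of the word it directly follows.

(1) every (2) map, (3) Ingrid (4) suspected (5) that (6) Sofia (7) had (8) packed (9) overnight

8

The displaced element is "every map" (word 2).
It is linked across 1 clause boundary (that).
It functions as the direct object of "packed", so the gap sits immediately after word 8 ("packed").
Base order: Ingrid suspected that Sofia had packed every map overnight.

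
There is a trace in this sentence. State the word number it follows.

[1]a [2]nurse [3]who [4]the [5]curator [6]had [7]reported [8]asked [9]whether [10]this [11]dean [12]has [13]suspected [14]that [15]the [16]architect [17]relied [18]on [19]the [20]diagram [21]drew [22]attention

7

The displaced element is "a nurse" (word 2).
It is linked across 1 clause boundary (Ø).
It functions as the subject of "asked", so the gap sits immediately after word 7 ("reported").
Base order: The curator had reported that a nurse asked whether this dean has suspected that the architect relied on the diagram.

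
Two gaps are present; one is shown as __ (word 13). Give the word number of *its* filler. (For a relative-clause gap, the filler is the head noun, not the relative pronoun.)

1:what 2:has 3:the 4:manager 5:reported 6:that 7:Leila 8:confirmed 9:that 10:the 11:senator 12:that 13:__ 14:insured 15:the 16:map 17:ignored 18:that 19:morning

The marked gap is inside the relative clause, the subject of "insured".
Its filler is the head noun "senator" (via "that"), at word 11.
(The other dependency links word 1 to a gap after word 17.)

11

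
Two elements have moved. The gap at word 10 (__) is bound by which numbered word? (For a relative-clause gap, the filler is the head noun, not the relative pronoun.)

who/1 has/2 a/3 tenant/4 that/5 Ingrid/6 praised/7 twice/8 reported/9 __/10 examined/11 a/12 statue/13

1

The marked gap is the subject of "examined".
Its filler is the fronted wh-phrase "who", at word 1.
(The other dependency links word 4 to a gap after word 7.)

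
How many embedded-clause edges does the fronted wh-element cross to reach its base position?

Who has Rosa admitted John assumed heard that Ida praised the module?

"who" is extracted from the subject of "heard".
Boundaries crossed, outermost first: [Ø], [Ø] — 2 in total.

2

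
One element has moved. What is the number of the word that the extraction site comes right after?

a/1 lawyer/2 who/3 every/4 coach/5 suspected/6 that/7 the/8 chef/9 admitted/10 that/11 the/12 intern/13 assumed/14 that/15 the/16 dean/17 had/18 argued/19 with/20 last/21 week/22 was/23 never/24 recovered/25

20

The displaced element is "a lawyer" (word 2).
It is linked across 3 clause boundaries (that → that → that).
It functions as the object of the preposition "with" of "argued", so the gap sits immediately after word 20 ("with").
Base order: Every coach suspected that the chef admitted that the intern assumed that the dean had argued with a lawyer last week.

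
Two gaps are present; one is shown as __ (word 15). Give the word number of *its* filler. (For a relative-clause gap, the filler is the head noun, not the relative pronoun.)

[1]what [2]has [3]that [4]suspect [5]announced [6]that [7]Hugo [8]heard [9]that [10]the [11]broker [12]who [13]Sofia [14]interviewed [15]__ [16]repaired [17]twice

11

The marked gap is inside the relative clause, the direct object of "interviewed".
Its filler is the head noun "broker" (via "who"), at word 11.
(The other dependency links word 1 to a gap after word 16.)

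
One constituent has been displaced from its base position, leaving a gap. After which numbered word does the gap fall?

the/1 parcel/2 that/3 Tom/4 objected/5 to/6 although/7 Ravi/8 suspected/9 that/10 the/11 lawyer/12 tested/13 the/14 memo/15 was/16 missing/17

The displaced element is "the parcel" (word 2).
It functions as the object of the preposition "to" of "objected", so the gap sits immediately after word 6 ("to").
Base order: Tom objected to the parcel although Ravi suspected that the lawyer tested the memo.

6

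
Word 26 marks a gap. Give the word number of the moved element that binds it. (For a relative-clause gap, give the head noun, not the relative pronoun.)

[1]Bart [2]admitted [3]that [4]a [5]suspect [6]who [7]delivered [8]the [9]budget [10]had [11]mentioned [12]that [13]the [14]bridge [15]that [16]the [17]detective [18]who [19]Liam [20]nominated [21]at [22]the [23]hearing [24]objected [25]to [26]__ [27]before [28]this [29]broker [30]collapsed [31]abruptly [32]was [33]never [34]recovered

The gap at 26 is the prepositional object of "objected", inside a relative clause.
The relative pronoun is "that" (word 15); it is bound by the head noun immediately before it.
Its filler is the head noun "bridge", at word 14.

14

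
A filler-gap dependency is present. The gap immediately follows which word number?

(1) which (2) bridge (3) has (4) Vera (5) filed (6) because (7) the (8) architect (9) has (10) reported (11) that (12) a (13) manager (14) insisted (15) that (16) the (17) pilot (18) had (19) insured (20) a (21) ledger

5

The displaced element is "which bridge" (word 2).
It functions as the direct object of "filed", so the gap sits immediately after word 5 ("filed").
Base order: Vera has filed which bridge because the architect has reported that a manager insisted that the pilot had insured a ledger.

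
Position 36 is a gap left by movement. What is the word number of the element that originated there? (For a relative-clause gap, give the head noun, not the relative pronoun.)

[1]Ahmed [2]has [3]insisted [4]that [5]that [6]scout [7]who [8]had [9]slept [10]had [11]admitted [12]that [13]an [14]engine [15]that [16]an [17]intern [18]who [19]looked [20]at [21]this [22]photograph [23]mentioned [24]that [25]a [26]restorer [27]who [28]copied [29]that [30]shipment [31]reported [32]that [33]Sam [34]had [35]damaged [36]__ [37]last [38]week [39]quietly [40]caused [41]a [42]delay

The gap at 36 is the object of "damaged", inside a relative clause.
The relative pronoun is "that" (word 15); it is bound by the head noun immediately before it.
Its filler is the head noun "engine", at word 14.

14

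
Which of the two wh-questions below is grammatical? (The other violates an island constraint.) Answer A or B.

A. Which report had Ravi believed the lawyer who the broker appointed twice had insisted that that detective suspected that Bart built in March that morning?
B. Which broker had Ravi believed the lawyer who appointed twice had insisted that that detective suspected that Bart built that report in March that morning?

In B, the wh-phrase is extracted from inside a complex-NP island (relative clause) (introduced by "who"), which blocks movement.
In A, the extraction path crosses only that-complement boundaries, which are transparent.
So A is grammatical.

A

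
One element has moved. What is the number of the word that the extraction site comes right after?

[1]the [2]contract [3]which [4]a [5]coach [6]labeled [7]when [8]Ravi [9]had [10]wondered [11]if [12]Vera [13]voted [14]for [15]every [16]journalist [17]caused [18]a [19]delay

6

The displaced element is "the contract" (word 2).
It functions as the direct object of "labeled", so the gap sits immediately after word 6 ("labeled").
Base order: A coach labeled the contract when Ravi had wondered if Vera voted for every journalist.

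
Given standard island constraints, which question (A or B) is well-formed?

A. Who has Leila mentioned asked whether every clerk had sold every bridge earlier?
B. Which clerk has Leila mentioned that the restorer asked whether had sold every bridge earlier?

In B, the wh-phrase is extracted from inside a wh-island (introduced by "whether"), which blocks movement.
In A, the extraction path crosses only that-complement boundaries, which are transparent.
So A is grammatical.

A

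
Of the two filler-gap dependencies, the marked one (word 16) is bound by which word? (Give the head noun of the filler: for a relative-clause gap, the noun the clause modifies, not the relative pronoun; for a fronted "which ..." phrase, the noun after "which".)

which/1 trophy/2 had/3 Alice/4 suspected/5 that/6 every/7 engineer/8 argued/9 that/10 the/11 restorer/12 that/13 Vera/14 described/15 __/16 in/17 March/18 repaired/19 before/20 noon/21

The marked gap is inside the relative clause, the direct object of "described".
Its filler is the head noun "restorer" (via "that"), at word 12.
(The other dependency links word 2 to a gap after word 19.)

12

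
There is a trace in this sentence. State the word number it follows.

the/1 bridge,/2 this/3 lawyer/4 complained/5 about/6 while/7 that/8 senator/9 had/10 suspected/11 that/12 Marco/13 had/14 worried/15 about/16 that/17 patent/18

6

The displaced element is "the bridge" (word 2).
It functions as the object of the preposition "about" of "complained", so the gap sits immediately after word 6 ("about").
Base order: This lawyer complained about the bridge while that senator had suspected that Marco had worried about that patent.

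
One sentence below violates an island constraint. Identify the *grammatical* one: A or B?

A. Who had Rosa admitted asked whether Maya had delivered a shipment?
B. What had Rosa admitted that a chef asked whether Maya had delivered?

In B, the wh-phrase is extracted from inside a wh-island (introduced by "whether"), which blocks movement.
In A, the extraction path crosses only that-complement boundaries, which are transparent.
So A is grammatical.

A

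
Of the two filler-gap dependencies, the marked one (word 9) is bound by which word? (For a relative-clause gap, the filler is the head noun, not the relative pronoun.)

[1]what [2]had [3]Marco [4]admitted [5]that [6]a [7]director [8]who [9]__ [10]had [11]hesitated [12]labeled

The marked gap is inside the relative clause, the subject of "hesitated".
Its filler is the head noun "director" (via "who"), at word 7.
(The other dependency links word 1 to a gap after word 12.)

7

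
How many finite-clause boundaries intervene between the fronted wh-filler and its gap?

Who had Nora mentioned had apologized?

"who" is extracted from the subject of "apologized".
Boundaries crossed, outermost first: [Ø] — 1 in total.

1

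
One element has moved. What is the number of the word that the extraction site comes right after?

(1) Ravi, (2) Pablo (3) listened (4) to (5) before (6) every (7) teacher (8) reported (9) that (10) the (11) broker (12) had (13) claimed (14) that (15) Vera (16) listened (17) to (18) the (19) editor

4

The displaced element is "Ravi" (word 1).
It functions as the object of the preposition "to" of "listened", so the gap sits immediately after word 4 ("to").
Base order: Pablo listened to Ravi before every teacher reported that the broker had claimed that Vera listened to the editor.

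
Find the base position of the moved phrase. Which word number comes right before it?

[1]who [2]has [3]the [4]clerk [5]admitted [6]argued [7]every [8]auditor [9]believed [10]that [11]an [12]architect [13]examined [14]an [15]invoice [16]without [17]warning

5

The displaced element is "who" (word 1).
It is linked across 1 clause boundary (Ø).
It functions as the subject of "argued", so the gap sits immediately after word 5 ("admitted").
Base order: The clerk has admitted who argued every auditor believed that an architect examined an invoice without warning.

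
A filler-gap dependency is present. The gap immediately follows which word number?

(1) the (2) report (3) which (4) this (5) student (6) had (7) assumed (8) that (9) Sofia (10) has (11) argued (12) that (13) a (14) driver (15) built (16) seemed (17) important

The displaced element is "the report" (word 2).
It is linked across 2 clause boundaries (that → that).
It functions as the direct object of "built", so the gap sits immediately after word 15 ("built").
Base order: This student had assumed that Sofia has argued that a driver built the report.

15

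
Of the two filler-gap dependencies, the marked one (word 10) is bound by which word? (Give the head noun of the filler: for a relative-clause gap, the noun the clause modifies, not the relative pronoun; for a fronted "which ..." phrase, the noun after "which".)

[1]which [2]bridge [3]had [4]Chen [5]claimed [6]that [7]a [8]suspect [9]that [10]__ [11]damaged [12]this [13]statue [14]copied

The marked gap is inside the relative clause, the subject of "damaged".
Its filler is the head noun "suspect" (via "that"), at word 8.
(The other dependency links word 2 to a gap after word 14.)

8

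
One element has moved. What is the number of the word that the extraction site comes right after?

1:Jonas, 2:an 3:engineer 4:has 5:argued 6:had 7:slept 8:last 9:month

5

The displaced element is "Jonas" (word 1).
It is linked across 1 clause boundary (Ø).
It functions as the subject of "slept", so the gap sits immediately after word 5 ("argued").
Base order: An engineer has argued Jonas had slept last month.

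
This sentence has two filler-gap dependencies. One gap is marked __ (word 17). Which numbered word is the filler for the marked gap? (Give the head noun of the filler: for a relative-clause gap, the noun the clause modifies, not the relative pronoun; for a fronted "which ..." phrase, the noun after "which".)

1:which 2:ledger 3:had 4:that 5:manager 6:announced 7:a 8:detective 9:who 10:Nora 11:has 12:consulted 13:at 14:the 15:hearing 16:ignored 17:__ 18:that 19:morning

2

The marked gap is the direct object of "ignored".
Its filler is the fronted wh-phrase "which ledger", at word 2.
(The other dependency links word 8 to a gap after word 12.)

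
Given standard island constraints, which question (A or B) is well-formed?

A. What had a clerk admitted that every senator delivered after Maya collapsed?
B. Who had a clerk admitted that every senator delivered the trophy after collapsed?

A

In B, the wh-phrase is extracted from inside an adjunct island (introduced by "after"), which blocks movement.
In A, the extraction path crosses only that-complement boundaries, which are transparent.
So A is grammatical.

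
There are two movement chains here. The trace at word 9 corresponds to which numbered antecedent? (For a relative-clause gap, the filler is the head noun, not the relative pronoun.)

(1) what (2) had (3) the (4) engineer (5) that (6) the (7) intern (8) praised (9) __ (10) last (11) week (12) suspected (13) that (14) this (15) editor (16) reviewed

The marked gap is inside the relative clause, the direct object of "praised".
Its filler is the head noun "engineer" (via "that"), at word 4.
(The other dependency links word 1 to a gap after word 16.)

4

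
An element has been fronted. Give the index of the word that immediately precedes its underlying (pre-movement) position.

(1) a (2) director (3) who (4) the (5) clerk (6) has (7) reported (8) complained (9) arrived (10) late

7

The displaced element is "a director" (word 2).
It is linked across 1 clause boundary (Ø).
It functions as the subject of "complained", so the gap sits immediately after word 7 ("reported").
Base order: The clerk has reported a director complained.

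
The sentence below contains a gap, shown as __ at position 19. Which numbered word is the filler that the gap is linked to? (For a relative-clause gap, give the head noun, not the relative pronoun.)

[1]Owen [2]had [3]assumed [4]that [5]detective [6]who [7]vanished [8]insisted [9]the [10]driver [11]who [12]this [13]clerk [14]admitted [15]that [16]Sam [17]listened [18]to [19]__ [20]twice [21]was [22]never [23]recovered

10

The gap at 19 is the prepositional object of "listened", inside a relative clause.
The relative pronoun is "who" (word 11); it is bound by the head noun immediately before it.
Its filler is the head noun "driver", at word 10.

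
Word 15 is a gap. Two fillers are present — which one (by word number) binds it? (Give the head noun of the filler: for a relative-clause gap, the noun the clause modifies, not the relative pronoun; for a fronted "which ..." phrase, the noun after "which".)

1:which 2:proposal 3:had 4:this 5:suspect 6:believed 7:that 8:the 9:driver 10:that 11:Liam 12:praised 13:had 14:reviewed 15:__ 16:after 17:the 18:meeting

The marked gap is the direct object of "reviewed".
Its filler is the fronted wh-phrase "which proposal", at word 2.
(The other dependency links word 9 to a gap after word 12.)

2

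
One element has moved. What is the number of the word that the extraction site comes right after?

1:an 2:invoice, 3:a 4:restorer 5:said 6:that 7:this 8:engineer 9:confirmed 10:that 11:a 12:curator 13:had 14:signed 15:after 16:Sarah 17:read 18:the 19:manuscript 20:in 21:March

The displaced element is "an invoice" (word 2).
It is linked across 2 clause boundaries (that → that).
It functions as the direct object of "signed", so the gap sits immediately after word 14 ("signed").
Base order: A restorer said that this engineer confirmed that a curator had signed an invoice after Sarah read the manuscript in March.

14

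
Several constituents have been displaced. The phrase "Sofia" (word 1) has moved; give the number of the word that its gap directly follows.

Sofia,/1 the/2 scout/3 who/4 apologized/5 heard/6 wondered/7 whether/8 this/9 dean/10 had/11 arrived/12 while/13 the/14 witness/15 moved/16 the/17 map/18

The displaced element is "Sofia" (word 1).
It is linked across 1 clause boundary (Ø).
It functions as the subject of "wondered", so the gap sits immediately after word 6 ("heard").
Base order: The scout who apologized heard that Sofia wondered whether this dean had arrived while the witness moved the map.

6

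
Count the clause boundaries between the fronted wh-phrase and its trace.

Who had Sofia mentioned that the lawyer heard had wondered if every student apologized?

2

"who" is extracted from the subject of "wondered".
Boundaries crossed, outermost first: [that], [Ø] — 2 in total.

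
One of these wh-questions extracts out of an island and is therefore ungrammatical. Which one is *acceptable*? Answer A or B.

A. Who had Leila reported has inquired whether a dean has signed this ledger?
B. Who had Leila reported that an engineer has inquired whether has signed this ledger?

A

In B, the wh-phrase is extracted from inside a wh-island (introduced by "whether"), which blocks movement.
In A, the extraction path crosses only that-complement boundaries, which are transparent.
So A is grammatical.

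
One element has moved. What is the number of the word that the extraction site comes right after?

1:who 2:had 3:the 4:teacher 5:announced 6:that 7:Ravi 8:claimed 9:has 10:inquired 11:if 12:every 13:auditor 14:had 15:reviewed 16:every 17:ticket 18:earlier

8

The displaced element is "who" (word 1).
It is linked across 2 clause boundaries (that → Ø).
It functions as the subject of "inquired", so the gap sits immediately after word 8 ("claimed").
Base order: The teacher had announced that Ravi claimed that who has inquired if every auditor had reviewed every ticket earlier.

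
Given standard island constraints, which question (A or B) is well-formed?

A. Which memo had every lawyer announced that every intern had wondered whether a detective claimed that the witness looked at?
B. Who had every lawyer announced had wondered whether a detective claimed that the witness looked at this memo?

In A, the wh-phrase is extracted from inside a wh-island (introduced by "whether"), which blocks movement.
In B, the extraction path crosses only that-complement boundaries, which are transparent.
So B is grammatical.

B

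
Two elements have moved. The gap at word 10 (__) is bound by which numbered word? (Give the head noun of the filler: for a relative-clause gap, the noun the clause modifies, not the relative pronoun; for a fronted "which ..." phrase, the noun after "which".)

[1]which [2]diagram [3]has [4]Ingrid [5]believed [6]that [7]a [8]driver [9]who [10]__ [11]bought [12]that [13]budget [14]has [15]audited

The marked gap is inside the relative clause, the subject of "bought".
Its filler is the head noun "driver" (via "who"), at word 8.
(The other dependency links word 2 to a gap after word 15.)

8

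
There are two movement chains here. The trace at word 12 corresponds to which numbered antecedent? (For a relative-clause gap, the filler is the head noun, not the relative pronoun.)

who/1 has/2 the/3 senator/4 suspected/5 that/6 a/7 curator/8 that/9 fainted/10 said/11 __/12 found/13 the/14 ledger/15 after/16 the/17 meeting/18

1

The marked gap is the subject of "found".
Its filler is the fronted wh-phrase "who", at word 1.
(The other dependency links word 8 to a gap after word 9.)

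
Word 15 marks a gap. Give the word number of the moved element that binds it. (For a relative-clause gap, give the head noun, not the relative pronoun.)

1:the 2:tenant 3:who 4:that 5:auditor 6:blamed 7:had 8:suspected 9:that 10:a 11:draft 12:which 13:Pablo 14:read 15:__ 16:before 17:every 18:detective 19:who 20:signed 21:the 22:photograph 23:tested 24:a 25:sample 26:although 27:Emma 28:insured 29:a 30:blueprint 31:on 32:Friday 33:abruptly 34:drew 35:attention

The gap at 15 is the object of "read", inside a relative clause.
The relative pronoun is "which" (word 12); it is bound by the head noun immediately before it.
Its filler is the head noun "draft", at word 11.

11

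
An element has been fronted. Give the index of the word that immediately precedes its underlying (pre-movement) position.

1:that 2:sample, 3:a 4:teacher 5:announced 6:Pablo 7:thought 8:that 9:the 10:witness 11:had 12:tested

12

The displaced element is "that sample" (word 2).
It is linked across 2 clause boundaries (Ø → that).
It functions as the direct object of "tested", so the gap sits immediately after word 12 ("tested").
Base order: A teacher announced Pablo thought that the witness had tested that sample.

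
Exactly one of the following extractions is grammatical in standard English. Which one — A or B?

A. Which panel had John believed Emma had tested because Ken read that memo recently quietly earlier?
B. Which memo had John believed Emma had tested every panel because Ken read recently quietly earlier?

A

In B, the wh-phrase is extracted from inside an adjunct island (introduced by "because"), which blocks movement.
In A, the extraction path crosses only that-complement boundaries, which are transparent.
So A is grammatical.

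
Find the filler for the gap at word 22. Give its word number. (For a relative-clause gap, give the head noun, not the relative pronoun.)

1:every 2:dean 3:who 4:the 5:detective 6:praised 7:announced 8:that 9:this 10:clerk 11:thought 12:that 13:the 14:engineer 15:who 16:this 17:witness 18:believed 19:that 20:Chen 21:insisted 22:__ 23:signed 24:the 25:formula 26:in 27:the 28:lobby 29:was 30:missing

14

The gap at 22 is the subject of "signed", inside a relative clause.
The relative pronoun is "who" (word 15); it is bound by the head noun immediately before it.
Its filler is the head noun "engineer", at word 14.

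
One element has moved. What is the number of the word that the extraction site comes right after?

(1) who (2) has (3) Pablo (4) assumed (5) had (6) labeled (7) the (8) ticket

4

The displaced element is "who" (word 1).
It is linked across 1 clause boundary (Ø).
It functions as the subject of "labeled", so the gap sits immediately after word 4 ("assumed").
Base order: Pablo has assumed who had labeled the ticket.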